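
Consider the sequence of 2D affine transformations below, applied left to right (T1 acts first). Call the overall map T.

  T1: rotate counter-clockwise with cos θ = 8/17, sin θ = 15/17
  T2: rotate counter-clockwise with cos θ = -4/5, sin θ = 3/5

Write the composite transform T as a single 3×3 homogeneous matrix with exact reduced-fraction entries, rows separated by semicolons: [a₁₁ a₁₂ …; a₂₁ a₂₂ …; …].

T1 = [8/17 -15/17 0; 15/17 8/17 0; 0 0 1]
T2·T1 = [-77/85 36/85 0; -36/85 -77/85 0; 0 0 1]

T = [-77/85 36/85 0; -36/85 -77/85 0; 0 0 1]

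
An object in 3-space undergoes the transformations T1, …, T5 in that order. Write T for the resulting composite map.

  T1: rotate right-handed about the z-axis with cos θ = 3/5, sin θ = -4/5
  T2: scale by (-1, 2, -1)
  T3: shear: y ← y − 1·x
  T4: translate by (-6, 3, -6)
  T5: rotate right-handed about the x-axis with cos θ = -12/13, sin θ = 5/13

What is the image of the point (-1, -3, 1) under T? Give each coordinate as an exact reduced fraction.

T(p) = (-3, 59/13, 74/13)

T1 rotate right-handed about the z-axis with cos θ = 3/5, sin θ = -4/5: (-1, -3, 1) → (-3, -1, 1)
T2 scale by (-1, 2, -1): (-3, -1, 1) → (3, -2, -1)
T3 shear: y ← y − 1·x: (3, -2, -1) → (3, -5, -1)
T4 translate by (-6, 3, -6): (3, -5, -1) → (-3, -2, -7)
T5 rotate right-handed about the x-axis with cos θ = -12/13, sin θ = 5/13: (-3, -2, -7) → (-3, 59/13, 74/13)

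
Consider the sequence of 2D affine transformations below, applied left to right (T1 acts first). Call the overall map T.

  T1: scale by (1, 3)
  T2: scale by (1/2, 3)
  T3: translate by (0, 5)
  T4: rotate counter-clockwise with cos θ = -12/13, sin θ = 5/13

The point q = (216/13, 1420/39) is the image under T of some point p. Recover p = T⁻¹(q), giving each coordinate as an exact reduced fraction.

T1 = [1 0 0; 0 3 0; 0 0 1]
T2·T1 = [1/2 0 0; 0 9 0; 0 0 1]
T3·…·T1 = [1/2 0 0; 0 9 5; 0 0 1]
T4·…·T1 = [-6/13 -45/13 -25/13; 5/26 -108/13 -60/13; 0 0 1]
det M = 9/2; M⁻¹ = [-24/13 10/13 0; -5/117 -4/39 -5/9; 0 0 1]
M⁻¹ · (216/13, 1420/39)ᵀ = (-8/3, -5)ᵀ

p = (-8/3, -5)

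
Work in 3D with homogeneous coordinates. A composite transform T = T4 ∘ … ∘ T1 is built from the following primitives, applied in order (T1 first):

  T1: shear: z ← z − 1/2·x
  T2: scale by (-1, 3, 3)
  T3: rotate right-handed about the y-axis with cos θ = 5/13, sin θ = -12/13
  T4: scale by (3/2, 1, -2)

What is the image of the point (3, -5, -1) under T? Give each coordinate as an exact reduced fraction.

T1 shear: z ← z − 1/2·x: (3, -5, -1) → (3, -5, -5/2)
T2 scale by (-1, 3, 3): (3, -5, -5/2) → (-3, -15, -15/2)
T3 rotate right-handed about the y-axis with cos θ = 5/13, sin θ = -12/13: (-3, -15, -15/2) → (75/13, -15, -147/26)
T4 scale by (3/2, 1, -2): (75/13, -15, -147/26) → (225/26, -15, 147/13)

T(p) = (225/26, -15, 147/13)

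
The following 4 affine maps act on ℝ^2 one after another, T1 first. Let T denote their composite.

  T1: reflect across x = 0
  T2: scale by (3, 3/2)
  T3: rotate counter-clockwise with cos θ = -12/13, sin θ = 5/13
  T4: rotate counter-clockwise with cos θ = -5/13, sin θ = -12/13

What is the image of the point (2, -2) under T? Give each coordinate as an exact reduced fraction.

T1 reflect across x = 0: (2, -2) → (-2, -2)
T2 scale by (3, 3/2): (-2, -2) → (-6, -3)
T3 rotate counter-clockwise with cos θ = -12/13, sin θ = 5/13: (-6, -3) → (87/13, 6/13)
T4 rotate counter-clockwise with cos θ = -5/13, sin θ = -12/13: (87/13, 6/13) → (-363/169, -1074/169)

T(p) = (-363/169, -1074/169)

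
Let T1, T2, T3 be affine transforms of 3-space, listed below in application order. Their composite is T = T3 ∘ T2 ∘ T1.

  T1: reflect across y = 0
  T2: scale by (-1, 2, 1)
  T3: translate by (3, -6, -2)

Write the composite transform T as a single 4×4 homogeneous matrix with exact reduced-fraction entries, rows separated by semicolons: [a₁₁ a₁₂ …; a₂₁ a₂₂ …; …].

T = [-1 0 0 3; 0 -2 0 -6; 0 0 1 -2; 0 0 0 1]

T1 = [1 0 0 0; 0 -1 0 0; 0 0 1 0; 0 0 0 1]
T2·T1 = [-1 0 0 0; 0 -2 0 0; 0 0 1 0; 0 0 0 1]
T3·…·T1 = [-1 0 0 3; 0 -2 0 -6; 0 0 1 -2; 0 0 0 1]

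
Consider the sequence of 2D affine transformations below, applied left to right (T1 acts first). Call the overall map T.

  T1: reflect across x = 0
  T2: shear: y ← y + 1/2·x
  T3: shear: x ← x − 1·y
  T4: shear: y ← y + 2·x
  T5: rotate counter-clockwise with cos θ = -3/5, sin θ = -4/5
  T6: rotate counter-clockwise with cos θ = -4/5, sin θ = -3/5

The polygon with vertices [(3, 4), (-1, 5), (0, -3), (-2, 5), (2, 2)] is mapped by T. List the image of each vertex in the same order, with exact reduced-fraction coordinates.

image vertices: (17/2, -11/2), (7/2, -9/2), (-3, 3), (2, -4), (5, -3)

T1 reflect across x = 0: (3, 4) → (-3, 4); (-1, 5) → (1, 5); (0, -3) → (0, -3); (-2, 5) → (2, 5); (2, 2) → (-2, 2)
T2 shear: y ← y + 1/2·x: (-3, 4) → (-3, 5/2); (1, 5) → (1, 11/2); (0, -3) → (0, -3); (2, 5) → (2, 6); (-2, 2) → (-2, 1)
T3 shear: x ← x − 1·y: (-3, 5/2) → (-11/2, 5/2); (1, 11/2) → (-9/2, 11/2); (0, -3) → (3, -3); (2, 6) → (-4, 6); (-2, 1) → (-3, 1)
T4 shear: y ← y + 2·x: (-11/2, 5/2) → (-11/2, -17/2); (-9/2, 11/2) → (-9/2, -7/2); (3, -3) → (3, 3); (-4, 6) → (-4, -2); (-3, 1) → (-3, -5)
T5 rotate counter-clockwise with cos θ = -3/5, sin θ = -4/5: (-11/2, -17/2) → (-7/2, 19/2); (-9/2, -7/2) → (-1/10, 57/10); (3, 3) → (3/5, -21/5); (-4, -2) → (4/5, 22/5); (-3, -5) → (-11/5, 27/5)
T6 rotate counter-clockwise with cos θ = -4/5, sin θ = -3/5: (-7/2, 19/2) → (17/2, -11/2); (-1/10, 57/10) → (7/2, -9/2); (3/5, -21/5) → (-3, 3); (4/5, 22/5) → (2, -4); (-11/5, 27/5) → (5, -3)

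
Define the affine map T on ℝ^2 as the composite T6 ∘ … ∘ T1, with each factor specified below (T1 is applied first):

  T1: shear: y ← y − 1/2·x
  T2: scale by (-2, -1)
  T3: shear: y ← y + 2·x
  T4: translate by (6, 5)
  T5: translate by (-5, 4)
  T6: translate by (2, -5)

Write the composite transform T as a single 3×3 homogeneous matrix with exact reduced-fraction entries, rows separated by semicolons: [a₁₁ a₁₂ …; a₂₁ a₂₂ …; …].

T = [-2 0 3; -7/2 -1 4; 0 0 1]

T1 = [1 0 0; -1/2 1 0; 0 0 1]
T2·T1 = [-2 0 0; 1/2 -1 0; 0 0 1]
T3·…·T1 = [-2 0 0; -7/2 -1 0; 0 0 1]
T4·…·T1 = [-2 0 6; -7/2 -1 5; 0 0 1]
T5·…·T1 = [-2 0 1; -7/2 -1 9; 0 0 1]
T6·…·T1 = [-2 0 3; -7/2 -1 4; 0 0 1]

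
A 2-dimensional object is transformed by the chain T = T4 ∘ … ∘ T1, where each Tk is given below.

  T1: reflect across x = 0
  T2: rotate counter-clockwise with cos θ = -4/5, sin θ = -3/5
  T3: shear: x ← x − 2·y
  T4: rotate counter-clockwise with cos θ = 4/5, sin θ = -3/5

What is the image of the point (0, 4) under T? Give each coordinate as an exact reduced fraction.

T(p) = (128/25, -196/25)

T1 reflect across x = 0: (0, 4) → (0, 4)
T2 rotate counter-clockwise with cos θ = -4/5, sin θ = -3/5: (0, 4) → (12/5, -16/5)
T3 shear: x ← x − 2·y: (12/5, -16/5) → (44/5, -16/5)
T4 rotate counter-clockwise with cos θ = 4/5, sin θ = -3/5: (44/5, -16/5) → (128/25, -196/25)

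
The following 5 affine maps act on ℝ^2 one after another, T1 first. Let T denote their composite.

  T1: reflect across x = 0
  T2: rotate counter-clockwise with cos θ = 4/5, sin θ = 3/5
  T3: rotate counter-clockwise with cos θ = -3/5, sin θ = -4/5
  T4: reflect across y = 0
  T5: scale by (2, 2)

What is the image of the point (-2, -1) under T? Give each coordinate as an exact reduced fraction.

T(p) = (-2, 4)

T1 reflect across x = 0: (-2, -1) → (2, -1)
T2 rotate counter-clockwise with cos θ = 4/5, sin θ = 3/5: (2, -1) → (11/5, 2/5)
T3 rotate counter-clockwise with cos θ = -3/5, sin θ = -4/5: (11/5, 2/5) → (-1, -2)
T4 reflect across y = 0: (-1, -2) → (-1, 2)
T5 scale by (2, 2): (-1, 2) → (-2, 4)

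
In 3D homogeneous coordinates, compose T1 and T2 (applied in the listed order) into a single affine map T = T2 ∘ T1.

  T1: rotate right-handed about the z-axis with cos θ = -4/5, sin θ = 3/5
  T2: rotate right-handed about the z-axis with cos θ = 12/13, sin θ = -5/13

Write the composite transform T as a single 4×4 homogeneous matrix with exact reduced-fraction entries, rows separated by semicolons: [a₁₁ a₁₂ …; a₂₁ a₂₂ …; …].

T = [-33/65 -56/65 0 0; 56/65 -33/65 0 0; 0 0 1 0; 0 0 0 1]

T1 = [-4/5 -3/5 0 0; 3/5 -4/5 0 0; 0 0 1 0; 0 0 0 1]
T2·T1 = [-33/65 -56/65 0 0; 56/65 -33/65 0 0; 0 0 1 0; 0 0 0 1]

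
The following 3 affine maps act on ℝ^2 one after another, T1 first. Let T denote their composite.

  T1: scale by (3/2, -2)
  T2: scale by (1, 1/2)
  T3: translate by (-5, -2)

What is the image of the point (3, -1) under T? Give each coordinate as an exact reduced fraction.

T1 scale by (3/2, -2): (3, -1) → (9/2, 2)
T2 scale by (1, 1/2): (9/2, 2) → (9/2, 1)
T3 translate by (-5, -2): (9/2, 1) → (-1/2, -1)

T(p) = (-1/2, -1)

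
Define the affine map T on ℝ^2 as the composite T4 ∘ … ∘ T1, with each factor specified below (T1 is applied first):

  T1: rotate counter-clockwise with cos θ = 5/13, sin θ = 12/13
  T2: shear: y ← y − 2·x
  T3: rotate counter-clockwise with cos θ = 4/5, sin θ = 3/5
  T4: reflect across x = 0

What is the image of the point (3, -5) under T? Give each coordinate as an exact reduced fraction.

T1 rotate counter-clockwise with cos θ = 5/13, sin θ = 12/13: (3, -5) → (75/13, 11/13)
T2 shear: y ← y − 2·x: (75/13, 11/13) → (75/13, -139/13)
T3 rotate counter-clockwise with cos θ = 4/5, sin θ = 3/5: (75/13, -139/13) → (717/65, -331/65)
T4 reflect across x = 0: (717/65, -331/65) → (-717/65, -331/65)

T(p) = (-717/65, -331/65)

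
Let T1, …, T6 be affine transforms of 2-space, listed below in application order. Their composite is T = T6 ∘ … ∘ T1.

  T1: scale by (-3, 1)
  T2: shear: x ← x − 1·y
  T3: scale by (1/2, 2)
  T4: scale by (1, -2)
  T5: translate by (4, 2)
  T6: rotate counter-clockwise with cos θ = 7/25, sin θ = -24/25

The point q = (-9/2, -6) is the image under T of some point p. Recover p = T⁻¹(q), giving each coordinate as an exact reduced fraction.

T1 = [-3 0 0; 0 1 0; 0 0 1]
T2·T1 = [-3 -1 0; 0 1 0; 0 0 1]
T3·…·T1 = [-3/2 -1/2 0; 0 2 0; 0 0 1]
T4·…·T1 = [-3/2 -1/2 0; 0 -4 0; 0 0 1]
T5·…·T1 = [-3/2 -1/2 4; 0 -4 2; 0 0 1]
T6·…·T1 = [-21/50 -199/50 76/25; 36/25 -16/25 -82/25; 0 0 1]
det M = 6; M⁻¹ = [-8/75 199/300 5/2; -6/25 -7/100 1/2; 0 0 1]
M⁻¹ · (-9/2, -6)ᵀ = (-1, 2)ᵀ

p = (-1, 2)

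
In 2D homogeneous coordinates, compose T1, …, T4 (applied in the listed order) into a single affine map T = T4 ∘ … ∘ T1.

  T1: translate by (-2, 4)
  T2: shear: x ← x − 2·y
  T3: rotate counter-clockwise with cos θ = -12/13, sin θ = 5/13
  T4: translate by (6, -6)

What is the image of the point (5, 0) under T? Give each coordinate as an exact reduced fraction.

T(p) = (118/13, -151/13)

T1 translate by (-2, 4): (5, 0) → (3, 4)
T2 shear: x ← x − 2·y: (3, 4) → (-5, 4)
T3 rotate counter-clockwise with cos θ = -12/13, sin θ = 5/13: (-5, 4) → (40/13, -73/13)
T4 translate by (6, -6): (40/13, -73/13) → (118/13, -151/13)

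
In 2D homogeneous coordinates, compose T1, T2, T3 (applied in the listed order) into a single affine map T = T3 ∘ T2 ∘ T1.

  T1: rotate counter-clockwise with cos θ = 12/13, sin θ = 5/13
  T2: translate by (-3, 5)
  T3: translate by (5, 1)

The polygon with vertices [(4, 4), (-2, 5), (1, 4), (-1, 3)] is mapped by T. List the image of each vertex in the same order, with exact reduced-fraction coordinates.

T1 rotate counter-clockwise with cos θ = 12/13, sin θ = 5/13: (4, 4) → (28/13, 68/13); (-2, 5) → (-49/13, 50/13); (1, 4) → (-8/13, 53/13); (-1, 3) → (-27/13, 31/13)
T2 translate by (-3, 5): (28/13, 68/13) → (-11/13, 133/13); (-49/13, 50/13) → (-88/13, 115/13); (-8/13, 53/13) → (-47/13, 118/13); (-27/13, 31/13) → (-66/13, 96/13)
T3 translate by (5, 1): (-11/13, 133/13) → (54/13, 146/13); (-88/13, 115/13) → (-23/13, 128/13); (-47/13, 118/13) → (18/13, 131/13); (-66/13, 96/13) → (-1/13, 109/13)

image vertices: (54/13, 146/13), (-23/13, 128/13), (18/13, 131/13), (-1/13, 109/13)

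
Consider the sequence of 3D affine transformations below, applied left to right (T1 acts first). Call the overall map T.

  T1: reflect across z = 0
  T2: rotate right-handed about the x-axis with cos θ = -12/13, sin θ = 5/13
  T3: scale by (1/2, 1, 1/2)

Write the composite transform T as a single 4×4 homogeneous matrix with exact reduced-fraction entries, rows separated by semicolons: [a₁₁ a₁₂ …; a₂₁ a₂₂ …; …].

T = [1/2 0 0 0; 0 -12/13 5/13 0; 0 5/26 6/13 0; 0 0 0 1]

T1 = [1 0 0 0; 0 1 0 0; 0 0 -1 0; 0 0 0 1]
T2·T1 = [1 0 0 0; 0 -12/13 5/13 0; 0 5/13 12/13 0; 0 0 0 1]
T3·…·T1 = [1/2 0 0 0; 0 -12/13 5/13 0; 0 5/26 6/13 0; 0 0 0 1]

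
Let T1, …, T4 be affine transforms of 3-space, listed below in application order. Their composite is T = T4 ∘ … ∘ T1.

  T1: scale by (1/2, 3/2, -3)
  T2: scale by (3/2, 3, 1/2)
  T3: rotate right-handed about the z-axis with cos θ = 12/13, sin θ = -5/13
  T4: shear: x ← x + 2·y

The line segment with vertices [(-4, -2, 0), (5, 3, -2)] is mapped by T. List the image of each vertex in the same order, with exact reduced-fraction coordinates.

T1 scale by (1/2, 3/2, -3): (-4, -2, 0) → (-2, -3, 0); (5, 3, -2) → (5/2, 9/2, 6)
T2 scale by (3/2, 3, 1/2): (-2, -3, 0) → (-3, -9, 0); (5/2, 9/2, 6) → (15/4, 27/2, 3)
T3 rotate right-handed about the z-axis with cos θ = 12/13, sin θ = -5/13: (-3, -9, 0) → (-81/13, -93/13, 0); (15/4, 27/2, 3) → (225/26, 573/52, 3)
T4 shear: x ← x + 2·y: (-81/13, -93/13, 0) → (-267/13, -93/13, 0); (225/26, 573/52, 3) → (399/13, 573/52, 3)

image vertices: (-267/13, -93/13, 0), (399/13, 573/52, 3)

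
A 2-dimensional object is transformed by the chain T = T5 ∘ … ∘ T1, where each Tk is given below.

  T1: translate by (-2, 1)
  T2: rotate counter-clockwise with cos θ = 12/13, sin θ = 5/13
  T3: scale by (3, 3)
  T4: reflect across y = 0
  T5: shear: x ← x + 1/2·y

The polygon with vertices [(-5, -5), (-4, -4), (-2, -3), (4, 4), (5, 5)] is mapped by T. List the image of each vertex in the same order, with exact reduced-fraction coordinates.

image vertices: (-135/26, 249/13), (-72/13, 198/13), (-48/13, 132/13), (-108/13, -210/13), (-225/26, -261/13)

T1 translate by (-2, 1): (-5, -5) → (-7, -4); (-4, -4) → (-6, -3); (-2, -3) → (-4, -2); (4, 4) → (2, 5); (5, 5) → (3, 6)
T2 rotate counter-clockwise with cos θ = 12/13, sin θ = 5/13: (-7, -4) → (-64/13, -83/13); (-6, -3) → (-57/13, -66/13); (-4, -2) → (-38/13, -44/13); (2, 5) → (-1/13, 70/13); (3, 6) → (6/13, 87/13)
T3 scale by (3, 3): (-64/13, -83/13) → (-192/13, -249/13); (-57/13, -66/13) → (-171/13, -198/13); (-38/13, -44/13) → (-114/13, -132/13); (-1/13, 70/13) → (-3/13, 210/13); (6/13, 87/13) → (18/13, 261/13)
T4 reflect across y = 0: (-192/13, -249/13) → (-192/13, 249/13); (-171/13, -198/13) → (-171/13, 198/13); (-114/13, -132/13) → (-114/13, 132/13); (-3/13, 210/13) → (-3/13, -210/13); (18/13, 261/13) → (18/13, -261/13)
T5 shear: x ← x + 1/2·y: (-192/13, 249/13) → (-135/26, 249/13); (-171/13, 198/13) → (-72/13, 198/13); (-114/13, 132/13) → (-48/13, 132/13); (-3/13, -210/13) → (-108/13, -210/13); (18/13, -261/13) → (-225/26, -261/13)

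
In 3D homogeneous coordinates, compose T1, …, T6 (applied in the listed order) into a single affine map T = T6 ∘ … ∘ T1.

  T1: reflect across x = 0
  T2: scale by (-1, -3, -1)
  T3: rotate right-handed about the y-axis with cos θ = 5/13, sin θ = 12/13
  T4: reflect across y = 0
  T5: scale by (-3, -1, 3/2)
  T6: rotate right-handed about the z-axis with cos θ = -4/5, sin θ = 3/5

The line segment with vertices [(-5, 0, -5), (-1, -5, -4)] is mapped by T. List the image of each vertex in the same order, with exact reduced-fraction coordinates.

image vertices: (84/13, -63/13, 255/26), (-69/65, -1167/65, 48/13)

T1 reflect across x = 0: (-5, 0, -5) → (5, 0, -5); (-1, -5, -4) → (1, -5, -4)
T2 scale by (-1, -3, -1): (5, 0, -5) → (-5, 0, 5); (1, -5, -4) → (-1, 15, 4)
T3 rotate right-handed about the y-axis with cos θ = 5/13, sin θ = 12/13: (-5, 0, 5) → (35/13, 0, 85/13); (-1, 15, 4) → (43/13, 15, 32/13)
T4 reflect across y = 0: (35/13, 0, 85/13) → (35/13, 0, 85/13); (43/13, 15, 32/13) → (43/13, -15, 32/13)
T5 scale by (-3, -1, 3/2): (35/13, 0, 85/13) → (-105/13, 0, 255/26); (43/13, -15, 32/13) → (-129/13, 15, 48/13)
T6 rotate right-handed about the z-axis with cos θ = -4/5, sin θ = 3/5: (-105/13, 0, 255/26) → (84/13, -63/13, 255/26); (-129/13, 15, 48/13) → (-69/65, -1167/65, 48/13)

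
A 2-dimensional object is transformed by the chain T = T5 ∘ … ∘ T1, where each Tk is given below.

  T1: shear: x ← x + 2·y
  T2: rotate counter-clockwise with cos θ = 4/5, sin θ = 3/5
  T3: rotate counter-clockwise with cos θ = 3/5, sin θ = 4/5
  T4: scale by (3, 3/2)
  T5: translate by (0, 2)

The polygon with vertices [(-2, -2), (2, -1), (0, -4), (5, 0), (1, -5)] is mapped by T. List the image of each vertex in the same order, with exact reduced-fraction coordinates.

image vertices: (6, -7), (3, 2), (12, -10), (0, 19/2), (15, -23/2)

T1 shear: x ← x + 2·y: (-2, -2) → (-6, -2); (2, -1) → (0, -1); (0, -4) → (-8, -4); (5, 0) → (5, 0); (1, -5) → (-9, -5)
T2 rotate counter-clockwise with cos θ = 4/5, sin θ = 3/5: (-6, -2) → (-18/5, -26/5); (0, -1) → (3/5, -4/5); (-8, -4) → (-4, -8); (5, 0) → (4, 3); (-9, -5) → (-21/5, -47/5)
T3 rotate counter-clockwise with cos θ = 3/5, sin θ = 4/5: (-18/5, -26/5) → (2, -6); (3/5, -4/5) → (1, 0); (-4, -8) → (4, -8); (4, 3) → (0, 5); (-21/5, -47/5) → (5, -9)
T4 scale by (3, 3/2): (2, -6) → (6, -9); (1, 0) → (3, 0); (4, -8) → (12, -12); (0, 5) → (0, 15/2); (5, -9) → (15, -27/2)
T5 translate by (0, 2): (6, -9) → (6, -7); (3, 0) → (3, 2); (12, -12) → (12, -10); (0, 15/2) → (0, 19/2); (15, -27/2) → (15, -23/2)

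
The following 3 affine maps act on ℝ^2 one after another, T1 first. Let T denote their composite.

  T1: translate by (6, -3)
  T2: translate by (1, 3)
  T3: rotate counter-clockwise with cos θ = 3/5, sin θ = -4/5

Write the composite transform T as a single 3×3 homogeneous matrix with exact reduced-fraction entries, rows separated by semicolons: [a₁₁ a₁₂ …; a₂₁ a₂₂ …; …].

T = [3/5 4/5 21/5; -4/5 3/5 -28/5; 0 0 1]

T1 = [1 0 6; 0 1 -3; 0 0 1]
T2·T1 = [1 0 7; 0 1 0; 0 0 1]
T3·…·T1 = [3/5 4/5 21/5; -4/5 3/5 -28/5; 0 0 1]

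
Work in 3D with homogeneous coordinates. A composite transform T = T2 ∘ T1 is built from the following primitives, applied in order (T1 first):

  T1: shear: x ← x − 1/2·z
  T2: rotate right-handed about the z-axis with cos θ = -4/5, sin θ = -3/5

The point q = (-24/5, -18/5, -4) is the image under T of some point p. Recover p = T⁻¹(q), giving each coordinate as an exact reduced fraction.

p = (4, 0, -4)

T1 = [1 0 -1/2 0; 0 1 0 0; 0 0 1 0; 0 0 0 1]
T2·T1 = [-4/5 3/5 2/5 0; -3/5 -4/5 3/10 0; 0 0 1 0; 0 0 0 1]
det M = 1; M⁻¹ = [-4/5 -3/5 1/2 0; 3/5 -4/5 0 0; 0 0 1 0; 0 0 0 1]
M⁻¹ · (-24/5, -18/5, -4)ᵀ = (4, 0, -4)ᵀ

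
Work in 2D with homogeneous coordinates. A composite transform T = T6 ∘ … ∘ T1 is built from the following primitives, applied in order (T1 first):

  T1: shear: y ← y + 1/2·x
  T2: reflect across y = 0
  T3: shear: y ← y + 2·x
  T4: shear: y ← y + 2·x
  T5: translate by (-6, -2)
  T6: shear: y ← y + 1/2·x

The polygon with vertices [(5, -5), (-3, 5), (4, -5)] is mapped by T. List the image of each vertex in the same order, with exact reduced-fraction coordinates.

T1 shear: y ← y + 1/2·x: (5, -5) → (5, -5/2); (-3, 5) → (-3, 7/2); (4, -5) → (4, -3)
T2 reflect across y = 0: (5, -5/2) → (5, 5/2); (-3, 7/2) → (-3, -7/2); (4, -3) → (4, 3)
T3 shear: y ← y + 2·x: (5, 5/2) → (5, 25/2); (-3, -7/2) → (-3, -19/2); (4, 3) → (4, 11)
T4 shear: y ← y + 2·x: (5, 25/2) → (5, 45/2); (-3, -19/2) → (-3, -31/2); (4, 11) → (4, 19)
T5 translate by (-6, -2): (5, 45/2) → (-1, 41/2); (-3, -31/2) → (-9, -35/2); (4, 19) → (-2, 17)
T6 shear: y ← y + 1/2·x: (-1, 41/2) → (-1, 20); (-9, -35/2) → (-9, -22); (-2, 17) → (-2, 16)

image vertices: (-1, 20), (-9, -22), (-2, 16)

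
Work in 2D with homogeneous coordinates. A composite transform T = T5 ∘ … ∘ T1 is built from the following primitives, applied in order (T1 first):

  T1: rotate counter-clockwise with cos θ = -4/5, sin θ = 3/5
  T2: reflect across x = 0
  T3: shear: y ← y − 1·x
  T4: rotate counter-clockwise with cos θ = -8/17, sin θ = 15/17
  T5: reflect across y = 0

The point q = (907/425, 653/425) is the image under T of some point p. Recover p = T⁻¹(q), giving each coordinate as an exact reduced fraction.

T1 = [-4/5 -3/5 0; 3/5 -4/5 0; 0 0 1]
T2·T1 = [4/5 3/5 0; 3/5 -4/5 0; 0 0 1]
T3·…·T1 = [4/5 3/5 0; -1/5 -7/5 0; 0 0 1]
T4·…·T1 = [-1/5 81/85 0; 4/5 101/85 0; 0 0 1]
T5·…·T1 = [-1/5 81/85 0; -4/5 -101/85 0; 0 0 1]
det M = 1; M⁻¹ = [-101/85 -81/85 0; 4/5 -1/5 0; 0 0 1]
M⁻¹ · (907/425, 653/425)ᵀ = (-4, 7/5)ᵀ

p = (-4, 7/5)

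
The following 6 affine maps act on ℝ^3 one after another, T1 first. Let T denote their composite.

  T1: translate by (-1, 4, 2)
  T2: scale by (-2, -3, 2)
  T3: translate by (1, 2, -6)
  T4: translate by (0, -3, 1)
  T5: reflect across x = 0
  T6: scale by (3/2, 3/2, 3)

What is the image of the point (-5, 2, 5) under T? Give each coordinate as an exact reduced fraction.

T(p) = (-39/2, -57/2, 27)

T1 translate by (-1, 4, 2): (-5, 2, 5) → (-6, 6, 7)
T2 scale by (-2, -3, 2): (-6, 6, 7) → (12, -18, 14)
T3 translate by (1, 2, -6): (12, -18, 14) → (13, -16, 8)
T4 translate by (0, -3, 1): (13, -16, 8) → (13, -19, 9)
T5 reflect across x = 0: (13, -19, 9) → (-13, -19, 9)
T6 scale by (3/2, 3/2, 3): (-13, -19, 9) → (-39/2, -57/2, 27)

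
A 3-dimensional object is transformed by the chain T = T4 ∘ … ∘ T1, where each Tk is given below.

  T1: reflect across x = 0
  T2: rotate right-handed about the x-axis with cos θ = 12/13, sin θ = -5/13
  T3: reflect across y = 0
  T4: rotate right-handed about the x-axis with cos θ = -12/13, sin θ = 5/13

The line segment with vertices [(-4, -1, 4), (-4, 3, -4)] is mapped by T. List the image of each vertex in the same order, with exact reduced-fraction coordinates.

image vertices: (4, -1, -4), (4, 3, 4)

T1 reflect across x = 0: (-4, -1, 4) → (4, -1, 4); (-4, 3, -4) → (4, 3, -4)
T2 rotate right-handed about the x-axis with cos θ = 12/13, sin θ = -5/13: (4, -1, 4) → (4, 8/13, 53/13); (4, 3, -4) → (4, 16/13, -63/13)
T3 reflect across y = 0: (4, 8/13, 53/13) → (4, -8/13, 53/13); (4, 16/13, -63/13) → (4, -16/13, -63/13)
T4 rotate right-handed about the x-axis with cos θ = -12/13, sin θ = 5/13: (4, -8/13, 53/13) → (4, -1, -4); (4, -16/13, -63/13) → (4, 3, 4)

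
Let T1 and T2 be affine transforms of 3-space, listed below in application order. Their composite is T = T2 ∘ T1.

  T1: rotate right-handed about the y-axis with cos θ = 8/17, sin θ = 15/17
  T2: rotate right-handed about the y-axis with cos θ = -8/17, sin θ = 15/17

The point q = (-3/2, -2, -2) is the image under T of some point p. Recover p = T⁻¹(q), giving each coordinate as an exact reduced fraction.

T1 = [8/17 0 15/17 0; 0 1 0 0; -15/17 0 8/17 0; 0 0 0 1]
T2·T1 = [-1 0 0 0; 0 1 0 0; 0 0 -1 0; 0 0 0 1]
det M = 1; M⁻¹ = [-1 0 0 0; 0 1 0 0; 0 0 -1 0; 0 0 0 1]
M⁻¹ · (-3/2, -2, -2)ᵀ = (3/2, -2, 2)ᵀ

p = (3/2, -2, 2)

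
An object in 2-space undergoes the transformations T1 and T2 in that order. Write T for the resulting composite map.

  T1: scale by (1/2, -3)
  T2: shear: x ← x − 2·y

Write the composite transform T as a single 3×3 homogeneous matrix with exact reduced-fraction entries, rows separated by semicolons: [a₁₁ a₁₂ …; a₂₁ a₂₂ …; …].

T1 = [1/2 0 0; 0 -3 0; 0 0 1]
T2·T1 = [1/2 6 0; 0 -3 0; 0 0 1]

T = [1/2 6 0; 0 -3 0; 0 0 1]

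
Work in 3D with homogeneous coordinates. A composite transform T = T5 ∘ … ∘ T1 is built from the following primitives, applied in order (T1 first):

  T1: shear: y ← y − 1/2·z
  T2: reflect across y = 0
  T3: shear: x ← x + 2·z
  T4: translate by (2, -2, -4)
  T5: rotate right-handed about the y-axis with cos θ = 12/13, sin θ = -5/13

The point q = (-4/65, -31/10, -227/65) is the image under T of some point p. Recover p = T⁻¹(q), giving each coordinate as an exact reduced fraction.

p = (-5, 3/2, 4/5)

T1 = [1 0 0 0; 0 1 -1/2 0; 0 0 1 0; 0 0 0 1]
T2·T1 = [1 0 0 0; 0 -1 1/2 0; 0 0 1 0; 0 0 0 1]
T3·…·T1 = [1 0 2 0; 0 -1 1/2 0; 0 0 1 0; 0 0 0 1]
T4·…·T1 = [1 0 2 2; 0 -1 1/2 -2; 0 0 1 -4; 0 0 0 1]
T5·…·T1 = [12/13 0 19/13 44/13; 0 -1 1/2 -2; 5/13 0 22/13 -38/13; 0 0 0 1]
det M = -1; M⁻¹ = [22/13 0 -19/13 -10; -5/26 -1 6/13 0; -5/13 0 12/13 4; 0 0 0 1]
M⁻¹ · (-4/65, -31/10, -227/65)ᵀ = (-5, 3/2, 4/5)ᵀ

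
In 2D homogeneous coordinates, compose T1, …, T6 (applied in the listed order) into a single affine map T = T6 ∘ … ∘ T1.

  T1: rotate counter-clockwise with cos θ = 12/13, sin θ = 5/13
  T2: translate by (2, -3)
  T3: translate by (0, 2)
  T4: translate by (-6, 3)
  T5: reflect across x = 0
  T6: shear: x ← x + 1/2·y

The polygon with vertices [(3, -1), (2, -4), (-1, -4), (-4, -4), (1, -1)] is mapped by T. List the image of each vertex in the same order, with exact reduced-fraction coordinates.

image vertices: (51/26, 29/13), (2/13, -12/13), (61/26, -27/13), (59/13, -42/13), (89/26, 19/13)

T1 rotate counter-clockwise with cos θ = 12/13, sin θ = 5/13: (3, -1) → (41/13, 3/13); (2, -4) → (44/13, -38/13); (-1, -4) → (8/13, -53/13); (-4, -4) → (-28/13, -68/13); (1, -1) → (17/13, -7/13)
T2 translate by (2, -3): (41/13, 3/13) → (67/13, -36/13); (44/13, -38/13) → (70/13, -77/13); (8/13, -53/13) → (34/13, -92/13); (-28/13, -68/13) → (-2/13, -107/13); (17/13, -7/13) → (43/13, -46/13)
T3 translate by (0, 2): (67/13, -36/13) → (67/13, -10/13); (70/13, -77/13) → (70/13, -51/13); (34/13, -92/13) → (34/13, -66/13); (-2/13, -107/13) → (-2/13, -81/13); (43/13, -46/13) → (43/13, -20/13)
T4 translate by (-6, 3): (67/13, -10/13) → (-11/13, 29/13); (70/13, -51/13) → (-8/13, -12/13); (34/13, -66/13) → (-44/13, -27/13); (-2/13, -81/13) → (-80/13, -42/13); (43/13, -20/13) → (-35/13, 19/13)
T5 reflect across x = 0: (-11/13, 29/13) → (11/13, 29/13); (-8/13, -12/13) → (8/13, -12/13); (-44/13, -27/13) → (44/13, -27/13); (-80/13, -42/13) → (80/13, -42/13); (-35/13, 19/13) → (35/13, 19/13)
T6 shear: x ← x + 1/2·y: (11/13, 29/13) → (51/26, 29/13); (8/13, -12/13) → (2/13, -12/13); (44/13, -27/13) → (61/26, -27/13); (80/13, -42/13) → (59/13, -42/13); (35/13, 19/13) → (89/26, 19/13)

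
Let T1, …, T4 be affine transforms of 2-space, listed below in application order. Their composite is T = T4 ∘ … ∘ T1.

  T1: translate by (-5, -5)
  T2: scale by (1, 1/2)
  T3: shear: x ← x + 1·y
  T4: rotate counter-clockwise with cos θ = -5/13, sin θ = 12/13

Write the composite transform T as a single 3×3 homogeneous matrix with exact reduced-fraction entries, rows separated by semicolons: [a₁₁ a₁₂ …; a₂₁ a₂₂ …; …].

T = [-5/13 -17/26 135/26; 12/13 7/26 -155/26; 0 0 1]

T1 = [1 0 -5; 0 1 -5; 0 0 1]
T2·T1 = [1 0 -5; 0 1/2 -5/2; 0 0 1]
T3·…·T1 = [1 1/2 -15/2; 0 1/2 -5/2; 0 0 1]
T4·…·T1 = [-5/13 -17/26 135/26; 12/13 7/26 -155/26; 0 0 1]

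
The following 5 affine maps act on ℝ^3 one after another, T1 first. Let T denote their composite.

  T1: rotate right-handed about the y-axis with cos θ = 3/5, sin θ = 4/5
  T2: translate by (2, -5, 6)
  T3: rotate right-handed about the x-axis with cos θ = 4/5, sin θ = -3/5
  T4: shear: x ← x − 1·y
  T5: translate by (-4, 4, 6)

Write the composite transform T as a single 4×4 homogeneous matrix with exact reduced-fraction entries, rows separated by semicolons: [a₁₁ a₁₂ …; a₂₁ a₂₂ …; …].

T1 = [3/5 0 4/5 0; 0 1 0 0; -4/5 0 3/5 0; 0 0 0 1]
T2·T1 = [3/5 0 4/5 2; 0 1 0 -5; -4/5 0 3/5 6; 0 0 0 1]
T3·…·T1 = [3/5 0 4/5 2; -12/25 4/5 9/25 -2/5; -16/25 -3/5 12/25 39/5; 0 0 0 1]
T4·…·T1 = [27/25 -4/5 11/25 12/5; -12/25 4/5 9/25 -2/5; -16/25 -3/5 12/25 39/5; 0 0 0 1]
T5·…·T1 = [27/25 -4/5 11/25 -8/5; -12/25 4/5 9/25 18/5; -16/25 -3/5 12/25 69/5; 0 0 0 1]

T = [27/25 -4/5 11/25 -8/5; -12/25 4/5 9/25 18/5; -16/25 -3/5 12/25 69/5; 0 0 0 1]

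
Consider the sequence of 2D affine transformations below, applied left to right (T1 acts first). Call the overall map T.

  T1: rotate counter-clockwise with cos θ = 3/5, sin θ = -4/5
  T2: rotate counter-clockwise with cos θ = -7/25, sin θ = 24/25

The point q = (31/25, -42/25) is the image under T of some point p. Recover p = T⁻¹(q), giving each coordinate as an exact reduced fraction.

p = (-3/5, -2)

T1 = [3/5 4/5 0; -4/5 3/5 0; 0 0 1]
T2·T1 = [3/5 -4/5 0; 4/5 3/5 0; 0 0 1]
det M = 1; M⁻¹ = [3/5 4/5 0; -4/5 3/5 0; 0 0 1]
M⁻¹ · (31/25, -42/25)ᵀ = (-3/5, -2)ᵀ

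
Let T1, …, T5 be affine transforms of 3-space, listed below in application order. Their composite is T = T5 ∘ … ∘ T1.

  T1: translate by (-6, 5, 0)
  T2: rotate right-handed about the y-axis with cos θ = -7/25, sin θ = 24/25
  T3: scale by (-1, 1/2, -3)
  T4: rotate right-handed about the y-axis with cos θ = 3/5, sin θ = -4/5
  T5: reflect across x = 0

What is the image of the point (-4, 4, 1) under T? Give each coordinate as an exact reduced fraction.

T1 translate by (-6, 5, 0): (-4, 4, 1) → (-10, 9, 1)
T2 rotate right-handed about the y-axis with cos θ = -7/25, sin θ = 24/25: (-10, 9, 1) → (94/25, 9, 233/25)
T3 scale by (-1, 1/2, -3): (94/25, 9, 233/25) → (-94/25, 9/2, -699/25)
T4 rotate right-handed about the y-axis with cos θ = 3/5, sin θ = -4/5: (-94/25, 9/2, -699/25) → (2514/125, 9/2, -2473/125)
T5 reflect across x = 0: (2514/125, 9/2, -2473/125) → (-2514/125, 9/2, -2473/125)

T(p) = (-2514/125, 9/2, -2473/125)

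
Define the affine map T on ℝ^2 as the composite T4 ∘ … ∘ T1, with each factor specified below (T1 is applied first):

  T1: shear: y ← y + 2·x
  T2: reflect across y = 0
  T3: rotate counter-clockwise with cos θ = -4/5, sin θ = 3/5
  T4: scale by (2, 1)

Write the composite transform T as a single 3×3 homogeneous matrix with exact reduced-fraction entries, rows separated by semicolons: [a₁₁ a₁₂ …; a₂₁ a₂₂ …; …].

T1 = [1 0 0; 2 1 0; 0 0 1]
T2·T1 = [1 0 0; -2 -1 0; 0 0 1]
T3·…·T1 = [2/5 3/5 0; 11/5 4/5 0; 0 0 1]
T4·…·T1 = [4/5 6/5 0; 11/5 4/5 0; 0 0 1]

T = [4/5 6/5 0; 11/5 4/5 0; 0 0 1]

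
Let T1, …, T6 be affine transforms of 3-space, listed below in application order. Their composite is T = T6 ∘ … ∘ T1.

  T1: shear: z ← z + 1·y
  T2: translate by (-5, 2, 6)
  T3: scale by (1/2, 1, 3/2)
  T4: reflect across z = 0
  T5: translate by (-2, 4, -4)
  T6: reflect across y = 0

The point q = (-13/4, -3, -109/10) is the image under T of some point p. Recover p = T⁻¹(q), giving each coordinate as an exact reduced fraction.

p = (5/2, -3, 8/5)

T1 = [1 0 0 0; 0 1 0 0; 0 1 1 0; 0 0 0 1]
T2·T1 = [1 0 0 -5; 0 1 0 2; 0 1 1 6; 0 0 0 1]
T3·…·T1 = [1/2 0 0 -5/2; 0 1 0 2; 0 3/2 3/2 9; 0 0 0 1]
T4·…·T1 = [1/2 0 0 -5/2; 0 1 0 2; 0 -3/2 -3/2 -9; 0 0 0 1]
T5·…·T1 = [1/2 0 0 -9/2; 0 1 0 6; 0 -3/2 -3/2 -13; 0 0 0 1]
T6·…·T1 = [1/2 0 0 -9/2; 0 -1 0 -6; 0 -3/2 -3/2 -13; 0 0 0 1]
det M = 3/4; M⁻¹ = [2 0 0 9; 0 -1 0 -6; 0 1 -2/3 -8/3; 0 0 0 1]
M⁻¹ · (-13/4, -3, -109/10)ᵀ = (5/2, -3, 8/5)ᵀ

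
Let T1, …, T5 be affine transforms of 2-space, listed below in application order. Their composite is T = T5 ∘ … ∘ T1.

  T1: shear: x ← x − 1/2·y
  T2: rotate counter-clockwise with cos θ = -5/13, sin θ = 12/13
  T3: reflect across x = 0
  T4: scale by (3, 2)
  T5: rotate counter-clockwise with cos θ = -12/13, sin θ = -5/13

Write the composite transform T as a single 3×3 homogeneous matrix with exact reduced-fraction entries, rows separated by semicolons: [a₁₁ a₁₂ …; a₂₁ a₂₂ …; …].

T = [-60/169 -452/169 0; -363/169 243/338 0; 0 0 1]

T1 = [1 -1/2 0; 0 1 0; 0 0 1]
T2·T1 = [-5/13 -19/26 0; 12/13 -11/13 0; 0 0 1]
T3·…·T1 = [5/13 19/26 0; 12/13 -11/13 0; 0 0 1]
T4·…·T1 = [15/13 57/26 0; 24/13 -22/13 0; 0 0 1]
T5·…·T1 = [-60/169 -452/169 0; -363/169 243/338 0; 0 0 1]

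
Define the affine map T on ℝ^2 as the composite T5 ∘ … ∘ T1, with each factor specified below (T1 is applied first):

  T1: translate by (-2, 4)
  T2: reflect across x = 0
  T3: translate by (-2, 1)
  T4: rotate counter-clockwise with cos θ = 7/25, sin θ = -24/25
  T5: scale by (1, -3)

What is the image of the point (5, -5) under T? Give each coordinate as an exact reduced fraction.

T1 translate by (-2, 4): (5, -5) → (3, -1)
T2 reflect across x = 0: (3, -1) → (-3, -1)
T3 translate by (-2, 1): (-3, -1) → (-5, 0)
T4 rotate counter-clockwise with cos θ = 7/25, sin θ = -24/25: (-5, 0) → (-7/5, 24/5)
T5 scale by (1, -3): (-7/5, 24/5) → (-7/5, -72/5)

T(p) = (-7/5, -72/5)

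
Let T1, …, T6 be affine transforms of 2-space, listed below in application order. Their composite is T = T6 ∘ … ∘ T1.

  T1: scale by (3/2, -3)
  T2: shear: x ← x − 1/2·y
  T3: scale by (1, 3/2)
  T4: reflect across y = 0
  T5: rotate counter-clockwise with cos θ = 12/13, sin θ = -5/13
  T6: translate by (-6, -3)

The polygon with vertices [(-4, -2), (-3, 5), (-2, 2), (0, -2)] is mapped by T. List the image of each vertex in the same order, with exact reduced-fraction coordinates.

image vertices: (-231/13, -102/13), (141/26, 216/13), (-33/13, 69/13), (-159/13, -132/13)

T1 scale by (3/2, -3): (-4, -2) → (-6, 6); (-3, 5) → (-9/2, -15); (-2, 2) → (-3, -6); (0, -2) → (0, 6)
T2 shear: x ← x − 1/2·y: (-6, 6) → (-9, 6); (-9/2, -15) → (3, -15); (-3, -6) → (0, -6); (0, 6) → (-3, 6)
T3 scale by (1, 3/2): (-9, 6) → (-9, 9); (3, -15) → (3, -45/2); (0, -6) → (0, -9); (-3, 6) → (-3, 9)
T4 reflect across y = 0: (-9, 9) → (-9, -9); (3, -45/2) → (3, 45/2); (0, -9) → (0, 9); (-3, 9) → (-3, -9)
T5 rotate counter-clockwise with cos θ = 12/13, sin θ = -5/13: (-9, -9) → (-153/13, -63/13); (3, 45/2) → (297/26, 255/13); (0, 9) → (45/13, 108/13); (-3, -9) → (-81/13, -93/13)
T6 translate by (-6, -3): (-153/13, -63/13) → (-231/13, -102/13); (297/26, 255/13) → (141/26, 216/13); (45/13, 108/13) → (-33/13, 69/13); (-81/13, -93/13) → (-159/13, -132/13)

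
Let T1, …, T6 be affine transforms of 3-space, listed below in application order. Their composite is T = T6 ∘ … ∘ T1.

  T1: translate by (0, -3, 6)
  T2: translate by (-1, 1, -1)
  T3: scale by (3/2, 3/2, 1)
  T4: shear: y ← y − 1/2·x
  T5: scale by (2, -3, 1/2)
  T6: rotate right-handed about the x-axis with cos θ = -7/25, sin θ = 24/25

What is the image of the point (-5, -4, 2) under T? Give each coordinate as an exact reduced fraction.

T(p) = (-18, -357/50, 599/50)

T1 translate by (0, -3, 6): (-5, -4, 2) → (-5, -7, 8)
T2 translate by (-1, 1, -1): (-5, -7, 8) → (-6, -6, 7)
T3 scale by (3/2, 3/2, 1): (-6, -6, 7) → (-9, -9, 7)
T4 shear: y ← y − 1/2·x: (-9, -9, 7) → (-9, -9/2, 7)
T5 scale by (2, -3, 1/2): (-9, -9/2, 7) → (-18, 27/2, 7/2)
T6 rotate right-handed about the x-axis with cos θ = -7/25, sin θ = 24/25: (-18, 27/2, 7/2) → (-18, -357/50, 599/50)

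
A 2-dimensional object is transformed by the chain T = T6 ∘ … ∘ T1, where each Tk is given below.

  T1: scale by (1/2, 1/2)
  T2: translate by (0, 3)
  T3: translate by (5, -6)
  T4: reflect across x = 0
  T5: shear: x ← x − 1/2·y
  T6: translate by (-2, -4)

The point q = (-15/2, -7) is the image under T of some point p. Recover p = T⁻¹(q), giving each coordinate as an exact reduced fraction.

p = (4, 0)

T1 = [1/2 0 0; 0 1/2 0; 0 0 1]
T2·T1 = [1/2 0 0; 0 1/2 3; 0 0 1]
T3·…·T1 = [1/2 0 5; 0 1/2 -3; 0 0 1]
T4·…·T1 = [-1/2 0 -5; 0 1/2 -3; 0 0 1]
T5·…·T1 = [-1/2 -1/4 -7/2; 0 1/2 -3; 0 0 1]
T6·…·T1 = [-1/2 -1/4 -11/2; 0 1/2 -7; 0 0 1]
det M = -1/4; M⁻¹ = [-2 -1 -18; 0 2 14; 0 0 1]
M⁻¹ · (-15/2, -7)ᵀ = (4, 0)ᵀ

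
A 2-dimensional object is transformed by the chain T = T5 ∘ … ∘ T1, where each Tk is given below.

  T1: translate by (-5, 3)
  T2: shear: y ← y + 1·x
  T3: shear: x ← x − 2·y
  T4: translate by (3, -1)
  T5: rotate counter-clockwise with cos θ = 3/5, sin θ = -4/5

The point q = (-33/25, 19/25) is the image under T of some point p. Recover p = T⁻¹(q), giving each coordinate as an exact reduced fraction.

p = (7/5, 1)

T1 = [1 0 -5; 0 1 3; 0 0 1]
T2·T1 = [1 0 -5; 1 1 -2; 0 0 1]
T3·…·T1 = [-1 -2 -1; 1 1 -2; 0 0 1]
T4·…·T1 = [-1 -2 2; 1 1 -3; 0 0 1]
T5·…·T1 = [1/5 -2/5 -6/5; 7/5 11/5 -17/5; 0 0 1]
det M = 1; M⁻¹ = [11/5 2/5 4; -7/5 1/5 -1; 0 0 1]
M⁻¹ · (-33/25, 19/25)ᵀ = (7/5, 1)ᵀ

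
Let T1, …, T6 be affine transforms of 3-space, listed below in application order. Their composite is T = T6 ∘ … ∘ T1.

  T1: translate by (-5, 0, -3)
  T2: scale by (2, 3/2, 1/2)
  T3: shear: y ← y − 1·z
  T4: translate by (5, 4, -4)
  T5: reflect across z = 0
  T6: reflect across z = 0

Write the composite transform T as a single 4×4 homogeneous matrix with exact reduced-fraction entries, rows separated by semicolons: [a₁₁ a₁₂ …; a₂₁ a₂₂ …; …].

T1 = [1 0 0 -5; 0 1 0 0; 0 0 1 -3; 0 0 0 1]
T2·T1 = [2 0 0 -10; 0 3/2 0 0; 0 0 1/2 -3/2; 0 0 0 1]
T3·…·T1 = [2 0 0 -10; 0 3/2 -1/2 3/2; 0 0 1/2 -3/2; 0 0 0 1]
T4·…·T1 = [2 0 0 -5; 0 3/2 -1/2 11/2; 0 0 1/2 -11/2; 0 0 0 1]
T5·…·T1 = [2 0 0 -5; 0 3/2 -1/2 11/2; 0 0 -1/2 11/2; 0 0 0 1]
T6·…·T1 = [2 0 0 -5; 0 3/2 -1/2 11/2; 0 0 1/2 -11/2; 0 0 0 1]

T = [2 0 0 -5; 0 3/2 -1/2 11/2; 0 0 1/2 -11/2; 0 0 0 1]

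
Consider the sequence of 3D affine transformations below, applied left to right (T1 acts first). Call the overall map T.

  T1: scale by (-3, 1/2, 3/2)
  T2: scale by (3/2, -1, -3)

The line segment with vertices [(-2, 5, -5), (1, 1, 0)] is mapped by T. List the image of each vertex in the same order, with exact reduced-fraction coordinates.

T1 scale by (-3, 1/2, 3/2): (-2, 5, -5) → (6, 5/2, -15/2); (1, 1, 0) → (-3, 1/2, 0)
T2 scale by (3/2, -1, -3): (6, 5/2, -15/2) → (9, -5/2, 45/2); (-3, 1/2, 0) → (-9/2, -1/2, 0)

image vertices: (9, -5/2, 45/2), (-9/2, -1/2, 0)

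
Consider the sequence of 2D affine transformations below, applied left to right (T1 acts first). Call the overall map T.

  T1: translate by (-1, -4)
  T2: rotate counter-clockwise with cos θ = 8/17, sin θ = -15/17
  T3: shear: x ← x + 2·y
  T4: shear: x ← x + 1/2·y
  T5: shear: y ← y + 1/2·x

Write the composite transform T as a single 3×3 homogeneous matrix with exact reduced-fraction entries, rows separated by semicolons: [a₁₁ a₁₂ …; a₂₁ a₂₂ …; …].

T1 = [1 0 -1; 0 1 -4; 0 0 1]
T2·T1 = [8/17 15/17 -4; -15/17 8/17 -1; 0 0 1]
T3·…·T1 = [-22/17 31/17 -6; -15/17 8/17 -1; 0 0 1]
T4·…·T1 = [-59/34 35/17 -13/2; -15/17 8/17 -1; 0 0 1]
T5·…·T1 = [-59/34 35/17 -13/2; -7/4 3/2 -17/4; 0 0 1]

T = [-59/34 35/17 -13/2; -7/4 3/2 -17/4; 0 0 1]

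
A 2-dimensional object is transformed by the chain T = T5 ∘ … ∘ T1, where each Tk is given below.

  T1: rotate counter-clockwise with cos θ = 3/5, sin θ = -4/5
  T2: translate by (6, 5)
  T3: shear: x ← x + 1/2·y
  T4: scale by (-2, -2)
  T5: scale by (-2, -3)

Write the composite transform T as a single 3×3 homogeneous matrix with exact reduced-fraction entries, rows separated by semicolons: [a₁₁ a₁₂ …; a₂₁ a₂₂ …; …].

T1 = [3/5 4/5 0; -4/5 3/5 0; 0 0 1]
T2·T1 = [3/5 4/5 6; -4/5 3/5 5; 0 0 1]
T3·…·T1 = [1/5 11/10 17/2; -4/5 3/5 5; 0 0 1]
T4·…·T1 = [-2/5 -11/5 -17; 8/5 -6/5 -10; 0 0 1]
T5·…·T1 = [4/5 22/5 34; -24/5 18/5 30; 0 0 1]

T = [4/5 22/5 34; -24/5 18/5 30; 0 0 1]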